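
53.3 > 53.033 True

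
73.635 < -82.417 False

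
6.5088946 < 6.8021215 True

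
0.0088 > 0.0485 False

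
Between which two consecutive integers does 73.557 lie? 73 and 74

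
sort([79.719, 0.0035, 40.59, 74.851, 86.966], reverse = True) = [86.966, 79.719, 74.851, 40.59, 0.0035]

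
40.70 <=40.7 True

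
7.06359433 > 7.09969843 False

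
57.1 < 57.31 True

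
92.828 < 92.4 False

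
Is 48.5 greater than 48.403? Yes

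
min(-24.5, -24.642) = -24.642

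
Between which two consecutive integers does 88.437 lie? 88 and 89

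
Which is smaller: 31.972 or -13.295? -13.295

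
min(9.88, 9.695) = 9.695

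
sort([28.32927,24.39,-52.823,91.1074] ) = [-52.823,24.39,28.32927,91.1074]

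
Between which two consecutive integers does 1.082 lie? 1 and 2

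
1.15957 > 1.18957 False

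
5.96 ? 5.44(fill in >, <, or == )>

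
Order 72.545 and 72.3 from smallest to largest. 72.3, 72.545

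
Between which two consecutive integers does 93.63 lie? 93 and 94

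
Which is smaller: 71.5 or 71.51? 71.5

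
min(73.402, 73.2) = 73.2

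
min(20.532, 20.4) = 20.4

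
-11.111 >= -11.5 True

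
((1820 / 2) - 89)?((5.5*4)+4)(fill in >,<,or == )>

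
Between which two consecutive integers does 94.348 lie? 94 and 95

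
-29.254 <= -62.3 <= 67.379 False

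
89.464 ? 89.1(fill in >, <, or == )>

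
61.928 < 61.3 False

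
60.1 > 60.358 False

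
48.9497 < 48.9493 False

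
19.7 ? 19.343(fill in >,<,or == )>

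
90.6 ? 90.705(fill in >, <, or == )<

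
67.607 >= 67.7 False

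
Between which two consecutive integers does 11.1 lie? 11 and 12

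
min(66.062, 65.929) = 65.929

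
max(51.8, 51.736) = 51.8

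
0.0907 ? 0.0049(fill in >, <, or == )>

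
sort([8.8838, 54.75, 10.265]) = [8.8838, 10.265, 54.75]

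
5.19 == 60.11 False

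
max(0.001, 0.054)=0.054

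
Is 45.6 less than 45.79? Yes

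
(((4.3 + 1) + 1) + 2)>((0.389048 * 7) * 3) True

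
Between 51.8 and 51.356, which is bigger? 51.8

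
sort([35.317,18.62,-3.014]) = [-3.014,18.62,35.317]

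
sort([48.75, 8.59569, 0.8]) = [0.8, 8.59569, 48.75]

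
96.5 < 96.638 True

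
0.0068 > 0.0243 False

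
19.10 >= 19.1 True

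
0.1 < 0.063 False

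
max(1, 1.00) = 1.00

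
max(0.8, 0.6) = 0.8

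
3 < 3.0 False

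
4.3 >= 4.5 False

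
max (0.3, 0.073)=0.3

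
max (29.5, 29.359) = 29.5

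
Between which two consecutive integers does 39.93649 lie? 39 and 40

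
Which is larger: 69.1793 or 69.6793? 69.6793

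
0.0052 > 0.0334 False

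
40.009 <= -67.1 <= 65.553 False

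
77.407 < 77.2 False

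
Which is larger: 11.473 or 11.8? 11.8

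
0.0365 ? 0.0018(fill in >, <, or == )>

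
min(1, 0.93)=0.93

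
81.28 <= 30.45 False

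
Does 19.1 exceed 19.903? No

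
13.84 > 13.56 True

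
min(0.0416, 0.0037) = 0.0037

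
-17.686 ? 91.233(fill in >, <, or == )<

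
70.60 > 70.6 False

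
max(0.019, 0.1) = 0.1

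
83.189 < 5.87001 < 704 False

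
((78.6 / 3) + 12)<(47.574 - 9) True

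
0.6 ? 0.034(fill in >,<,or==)>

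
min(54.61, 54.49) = 54.49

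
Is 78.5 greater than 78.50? No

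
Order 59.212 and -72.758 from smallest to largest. -72.758, 59.212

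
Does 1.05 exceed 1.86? No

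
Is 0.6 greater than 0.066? Yes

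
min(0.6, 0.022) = 0.022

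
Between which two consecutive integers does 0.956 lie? 0 and 1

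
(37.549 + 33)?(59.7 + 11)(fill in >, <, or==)<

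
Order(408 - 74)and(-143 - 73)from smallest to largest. (-143 - 73), (408 - 74)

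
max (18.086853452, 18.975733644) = 18.975733644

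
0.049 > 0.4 False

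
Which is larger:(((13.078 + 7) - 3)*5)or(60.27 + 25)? (((13.078 + 7) - 3)*5)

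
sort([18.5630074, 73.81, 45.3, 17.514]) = [17.514, 18.5630074, 45.3, 73.81]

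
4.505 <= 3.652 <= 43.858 False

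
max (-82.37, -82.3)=-82.3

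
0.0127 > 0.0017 True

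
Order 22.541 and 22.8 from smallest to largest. 22.541, 22.8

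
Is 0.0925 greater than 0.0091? Yes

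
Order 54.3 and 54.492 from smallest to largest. 54.3, 54.492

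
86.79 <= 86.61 False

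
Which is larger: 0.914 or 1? 1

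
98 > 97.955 True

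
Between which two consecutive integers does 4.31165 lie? 4 and 5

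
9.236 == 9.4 False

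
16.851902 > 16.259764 True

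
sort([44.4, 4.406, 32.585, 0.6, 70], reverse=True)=[70, 44.4, 32.585, 4.406, 0.6]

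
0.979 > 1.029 False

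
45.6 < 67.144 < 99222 True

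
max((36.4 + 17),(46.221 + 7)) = 53.4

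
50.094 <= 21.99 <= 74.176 False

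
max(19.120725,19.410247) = 19.410247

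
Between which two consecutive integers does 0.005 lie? 0 and 1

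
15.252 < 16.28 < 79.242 True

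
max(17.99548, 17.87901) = 17.99548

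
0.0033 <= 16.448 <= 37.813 True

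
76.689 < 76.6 False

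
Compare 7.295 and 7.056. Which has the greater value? 7.295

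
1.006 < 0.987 False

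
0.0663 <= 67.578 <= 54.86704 False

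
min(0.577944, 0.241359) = 0.241359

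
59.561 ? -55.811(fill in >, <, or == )>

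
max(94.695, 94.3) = 94.695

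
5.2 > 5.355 False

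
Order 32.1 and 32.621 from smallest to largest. 32.1, 32.621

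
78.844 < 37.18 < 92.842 False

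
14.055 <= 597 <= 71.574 False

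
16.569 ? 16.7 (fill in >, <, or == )<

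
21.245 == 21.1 False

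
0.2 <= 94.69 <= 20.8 False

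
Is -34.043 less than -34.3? No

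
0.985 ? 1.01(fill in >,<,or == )<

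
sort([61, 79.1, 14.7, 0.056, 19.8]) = [0.056, 14.7, 19.8, 61, 79.1]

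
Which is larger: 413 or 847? 847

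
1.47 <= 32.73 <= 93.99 True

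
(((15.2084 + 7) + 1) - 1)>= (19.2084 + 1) True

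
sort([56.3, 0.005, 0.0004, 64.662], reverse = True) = [64.662, 56.3, 0.005, 0.0004]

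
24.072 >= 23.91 True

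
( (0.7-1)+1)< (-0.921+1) False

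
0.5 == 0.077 False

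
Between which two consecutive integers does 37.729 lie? 37 and 38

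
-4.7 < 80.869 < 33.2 False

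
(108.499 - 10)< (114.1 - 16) False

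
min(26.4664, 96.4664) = 26.4664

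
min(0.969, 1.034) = 0.969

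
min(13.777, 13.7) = 13.7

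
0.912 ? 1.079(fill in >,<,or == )<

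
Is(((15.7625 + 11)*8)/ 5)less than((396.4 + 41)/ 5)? Yes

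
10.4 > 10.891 False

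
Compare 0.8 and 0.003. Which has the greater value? 0.8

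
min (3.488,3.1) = 3.1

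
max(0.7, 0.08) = 0.7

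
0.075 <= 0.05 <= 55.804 False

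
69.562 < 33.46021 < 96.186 False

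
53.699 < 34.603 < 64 False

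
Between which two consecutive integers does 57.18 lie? 57 and 58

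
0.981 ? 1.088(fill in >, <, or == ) <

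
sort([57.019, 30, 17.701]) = [17.701, 30, 57.019]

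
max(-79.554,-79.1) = -79.1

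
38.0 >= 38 True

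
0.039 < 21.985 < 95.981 True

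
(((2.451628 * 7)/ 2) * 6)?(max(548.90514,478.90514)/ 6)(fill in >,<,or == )<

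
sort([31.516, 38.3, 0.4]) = [0.4, 31.516, 38.3]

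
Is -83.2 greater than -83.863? Yes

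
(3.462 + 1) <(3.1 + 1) False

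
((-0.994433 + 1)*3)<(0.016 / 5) False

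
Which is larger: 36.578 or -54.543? 36.578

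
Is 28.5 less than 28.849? Yes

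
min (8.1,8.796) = 8.1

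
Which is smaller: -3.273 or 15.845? -3.273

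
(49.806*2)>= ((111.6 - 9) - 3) True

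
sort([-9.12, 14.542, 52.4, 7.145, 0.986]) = [-9.12, 0.986, 7.145, 14.542, 52.4]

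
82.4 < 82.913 True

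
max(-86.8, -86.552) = -86.552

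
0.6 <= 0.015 False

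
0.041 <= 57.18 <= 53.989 False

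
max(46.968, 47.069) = 47.069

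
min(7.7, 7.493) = 7.493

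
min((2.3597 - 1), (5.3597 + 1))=1.3597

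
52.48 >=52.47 True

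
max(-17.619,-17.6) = -17.6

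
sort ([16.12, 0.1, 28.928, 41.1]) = [0.1, 16.12, 28.928, 41.1]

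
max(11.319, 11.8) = 11.8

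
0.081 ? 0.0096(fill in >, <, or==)>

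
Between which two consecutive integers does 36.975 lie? 36 and 37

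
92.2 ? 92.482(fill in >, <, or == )<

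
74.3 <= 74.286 False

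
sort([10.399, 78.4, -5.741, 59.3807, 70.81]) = [-5.741, 10.399, 59.3807, 70.81, 78.4]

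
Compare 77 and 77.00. They are equal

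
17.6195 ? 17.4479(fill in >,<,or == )>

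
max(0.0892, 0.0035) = 0.0892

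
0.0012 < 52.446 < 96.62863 True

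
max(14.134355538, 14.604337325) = 14.604337325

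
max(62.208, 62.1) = 62.208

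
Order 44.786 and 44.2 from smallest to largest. 44.2, 44.786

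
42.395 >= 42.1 True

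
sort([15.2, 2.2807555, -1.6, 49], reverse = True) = [49, 15.2, 2.2807555, -1.6]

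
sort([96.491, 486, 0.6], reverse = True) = [486, 96.491, 0.6]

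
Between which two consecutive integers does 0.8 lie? 0 and 1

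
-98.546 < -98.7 False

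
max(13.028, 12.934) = 13.028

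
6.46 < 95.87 True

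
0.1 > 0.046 True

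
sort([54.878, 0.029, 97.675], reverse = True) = [97.675, 54.878, 0.029]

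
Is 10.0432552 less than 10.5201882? Yes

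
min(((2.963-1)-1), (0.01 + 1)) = 0.963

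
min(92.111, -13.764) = -13.764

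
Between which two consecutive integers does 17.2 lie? 17 and 18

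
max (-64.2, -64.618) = -64.2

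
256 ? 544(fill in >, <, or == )<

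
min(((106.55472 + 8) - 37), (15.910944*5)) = 77.55472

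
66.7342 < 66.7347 True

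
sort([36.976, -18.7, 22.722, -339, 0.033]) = [-339, -18.7, 0.033, 22.722, 36.976]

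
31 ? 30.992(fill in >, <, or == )>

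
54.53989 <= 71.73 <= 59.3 False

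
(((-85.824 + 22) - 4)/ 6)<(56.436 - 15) True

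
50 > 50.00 False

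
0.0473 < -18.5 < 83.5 False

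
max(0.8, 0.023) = 0.8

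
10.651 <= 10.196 False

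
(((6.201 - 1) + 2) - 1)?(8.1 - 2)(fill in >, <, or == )>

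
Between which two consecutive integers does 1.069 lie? 1 and 2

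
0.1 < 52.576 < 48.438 False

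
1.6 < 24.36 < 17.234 False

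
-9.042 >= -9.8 True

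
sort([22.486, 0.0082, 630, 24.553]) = [0.0082, 22.486, 24.553, 630]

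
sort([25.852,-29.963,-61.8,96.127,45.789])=[-61.8,-29.963,25.852,45.789,96.127]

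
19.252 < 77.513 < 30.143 False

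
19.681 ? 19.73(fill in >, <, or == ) <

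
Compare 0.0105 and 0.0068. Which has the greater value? 0.0105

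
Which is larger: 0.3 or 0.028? 0.3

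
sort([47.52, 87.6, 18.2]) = [18.2, 47.52, 87.6]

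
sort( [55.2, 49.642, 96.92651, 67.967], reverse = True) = [96.92651, 67.967, 55.2, 49.642]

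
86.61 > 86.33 True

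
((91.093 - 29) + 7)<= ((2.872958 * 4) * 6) False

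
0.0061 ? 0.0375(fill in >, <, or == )<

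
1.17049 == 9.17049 False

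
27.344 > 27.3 True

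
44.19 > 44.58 False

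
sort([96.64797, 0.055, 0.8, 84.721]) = [0.055, 0.8, 84.721, 96.64797]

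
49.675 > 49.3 True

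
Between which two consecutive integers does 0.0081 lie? 0 and 1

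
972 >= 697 True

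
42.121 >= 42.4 False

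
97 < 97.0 False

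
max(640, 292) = 640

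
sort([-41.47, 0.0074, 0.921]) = [-41.47, 0.0074, 0.921]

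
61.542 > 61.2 True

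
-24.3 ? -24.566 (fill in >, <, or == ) >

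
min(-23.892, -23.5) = -23.892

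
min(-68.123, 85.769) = -68.123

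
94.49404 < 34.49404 False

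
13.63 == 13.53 False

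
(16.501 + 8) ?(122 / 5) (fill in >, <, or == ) >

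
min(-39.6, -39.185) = -39.6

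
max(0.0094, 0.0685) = 0.0685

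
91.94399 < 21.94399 False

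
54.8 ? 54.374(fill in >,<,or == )>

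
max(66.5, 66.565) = 66.565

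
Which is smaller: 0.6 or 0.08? 0.08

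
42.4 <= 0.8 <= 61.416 False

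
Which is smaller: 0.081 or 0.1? 0.081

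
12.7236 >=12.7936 False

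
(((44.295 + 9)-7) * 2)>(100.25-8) True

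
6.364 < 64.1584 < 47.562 False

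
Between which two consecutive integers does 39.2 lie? 39 and 40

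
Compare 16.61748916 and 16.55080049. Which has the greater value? 16.61748916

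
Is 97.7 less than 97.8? Yes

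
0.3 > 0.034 True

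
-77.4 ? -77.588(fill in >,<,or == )>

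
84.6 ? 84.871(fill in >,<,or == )<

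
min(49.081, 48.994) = 48.994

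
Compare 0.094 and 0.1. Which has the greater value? 0.1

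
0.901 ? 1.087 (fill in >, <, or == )<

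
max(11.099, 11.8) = 11.8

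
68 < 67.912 False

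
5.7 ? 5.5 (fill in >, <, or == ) >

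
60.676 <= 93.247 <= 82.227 False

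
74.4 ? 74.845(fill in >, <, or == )<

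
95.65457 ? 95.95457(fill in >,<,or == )<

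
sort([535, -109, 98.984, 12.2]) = [-109, 12.2, 98.984, 535]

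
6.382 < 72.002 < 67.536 False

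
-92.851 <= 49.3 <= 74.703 True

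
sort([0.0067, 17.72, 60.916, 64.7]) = [0.0067, 17.72, 60.916, 64.7]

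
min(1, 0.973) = 0.973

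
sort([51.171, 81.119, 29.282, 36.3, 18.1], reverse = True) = [81.119, 51.171, 36.3, 29.282, 18.1]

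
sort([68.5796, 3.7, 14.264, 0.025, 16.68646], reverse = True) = [68.5796, 16.68646, 14.264, 3.7, 0.025]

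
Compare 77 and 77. They are equal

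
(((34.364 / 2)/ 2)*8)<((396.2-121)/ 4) True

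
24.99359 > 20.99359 True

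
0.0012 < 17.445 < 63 True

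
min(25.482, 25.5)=25.482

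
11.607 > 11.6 True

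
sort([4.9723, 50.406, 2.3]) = [2.3, 4.9723, 50.406]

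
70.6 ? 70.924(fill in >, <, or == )<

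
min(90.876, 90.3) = 90.3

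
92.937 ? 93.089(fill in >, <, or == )<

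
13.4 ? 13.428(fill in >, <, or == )<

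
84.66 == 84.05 False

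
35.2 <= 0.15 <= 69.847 False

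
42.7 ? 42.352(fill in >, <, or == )>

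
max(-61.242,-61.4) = -61.242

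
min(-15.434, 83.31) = -15.434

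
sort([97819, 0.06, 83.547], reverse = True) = [97819, 83.547, 0.06]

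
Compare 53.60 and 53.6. They are equal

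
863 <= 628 False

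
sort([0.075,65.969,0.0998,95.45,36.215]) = [0.075,0.0998,36.215,65.969,95.45]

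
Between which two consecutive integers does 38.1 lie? 38 and 39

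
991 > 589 True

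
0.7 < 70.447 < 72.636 True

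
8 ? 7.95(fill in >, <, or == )>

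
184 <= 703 True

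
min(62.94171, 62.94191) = 62.94171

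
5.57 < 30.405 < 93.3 True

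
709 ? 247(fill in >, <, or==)>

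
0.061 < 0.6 True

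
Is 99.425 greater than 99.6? No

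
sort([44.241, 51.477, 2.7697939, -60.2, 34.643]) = [-60.2, 2.7697939, 34.643, 44.241, 51.477]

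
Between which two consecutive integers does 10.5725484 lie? 10 and 11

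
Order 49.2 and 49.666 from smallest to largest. 49.2, 49.666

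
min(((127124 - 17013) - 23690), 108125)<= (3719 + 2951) False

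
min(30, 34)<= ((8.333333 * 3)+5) False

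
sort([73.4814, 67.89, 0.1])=[0.1, 67.89, 73.4814]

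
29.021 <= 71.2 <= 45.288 False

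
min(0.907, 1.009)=0.907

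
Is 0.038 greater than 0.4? No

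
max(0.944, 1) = 1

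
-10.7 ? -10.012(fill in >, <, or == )<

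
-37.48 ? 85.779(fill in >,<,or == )<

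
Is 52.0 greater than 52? No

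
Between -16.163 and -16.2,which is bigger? -16.163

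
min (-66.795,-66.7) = -66.795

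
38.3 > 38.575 False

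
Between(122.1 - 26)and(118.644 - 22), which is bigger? (118.644 - 22)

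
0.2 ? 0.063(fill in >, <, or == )>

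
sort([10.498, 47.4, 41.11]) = [10.498, 41.11, 47.4]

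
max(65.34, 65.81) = 65.81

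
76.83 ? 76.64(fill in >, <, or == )>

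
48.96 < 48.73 False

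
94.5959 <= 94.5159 False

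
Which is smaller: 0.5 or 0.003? 0.003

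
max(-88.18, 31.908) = 31.908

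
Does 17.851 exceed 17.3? Yes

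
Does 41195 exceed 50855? No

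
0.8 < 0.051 False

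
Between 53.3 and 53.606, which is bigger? 53.606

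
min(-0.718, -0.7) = -0.718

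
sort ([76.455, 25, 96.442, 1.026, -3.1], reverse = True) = [96.442, 76.455, 25, 1.026, -3.1]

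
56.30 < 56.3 False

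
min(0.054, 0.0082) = 0.0082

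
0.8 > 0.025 True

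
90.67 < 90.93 True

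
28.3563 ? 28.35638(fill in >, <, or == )<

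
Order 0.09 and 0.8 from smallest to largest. 0.09, 0.8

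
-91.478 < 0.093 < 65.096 True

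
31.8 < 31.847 True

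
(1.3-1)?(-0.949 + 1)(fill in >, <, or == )>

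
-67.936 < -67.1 True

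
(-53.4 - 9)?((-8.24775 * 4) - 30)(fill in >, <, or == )>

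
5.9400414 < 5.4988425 False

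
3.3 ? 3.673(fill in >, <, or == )<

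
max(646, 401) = 646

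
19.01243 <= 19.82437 True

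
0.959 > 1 False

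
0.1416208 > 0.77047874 False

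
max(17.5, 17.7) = 17.7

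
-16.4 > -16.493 True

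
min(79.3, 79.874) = 79.3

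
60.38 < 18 False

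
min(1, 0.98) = 0.98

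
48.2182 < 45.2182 False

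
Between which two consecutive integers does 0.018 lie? 0 and 1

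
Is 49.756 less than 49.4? No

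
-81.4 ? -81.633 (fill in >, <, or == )>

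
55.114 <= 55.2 True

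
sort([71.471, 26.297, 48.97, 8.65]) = [8.65, 26.297, 48.97, 71.471]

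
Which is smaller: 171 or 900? 171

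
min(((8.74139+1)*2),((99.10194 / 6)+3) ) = 19.48278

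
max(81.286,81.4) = 81.4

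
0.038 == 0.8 False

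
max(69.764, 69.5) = 69.764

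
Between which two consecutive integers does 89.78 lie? 89 and 90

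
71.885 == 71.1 False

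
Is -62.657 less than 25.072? Yes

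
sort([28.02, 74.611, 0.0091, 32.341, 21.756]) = [0.0091, 21.756, 28.02, 32.341, 74.611]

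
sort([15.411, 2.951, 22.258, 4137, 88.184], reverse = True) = [4137, 88.184, 22.258, 15.411, 2.951]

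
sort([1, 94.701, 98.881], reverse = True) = [98.881, 94.701, 1]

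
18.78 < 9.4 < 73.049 False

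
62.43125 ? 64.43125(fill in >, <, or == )<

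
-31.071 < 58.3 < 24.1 False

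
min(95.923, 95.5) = 95.5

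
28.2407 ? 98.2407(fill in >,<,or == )<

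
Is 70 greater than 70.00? No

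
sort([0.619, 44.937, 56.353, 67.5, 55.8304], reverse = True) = [67.5, 56.353, 55.8304, 44.937, 0.619]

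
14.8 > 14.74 True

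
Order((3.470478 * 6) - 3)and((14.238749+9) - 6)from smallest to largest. ((14.238749+9) - 6), ((3.470478 * 6) - 3)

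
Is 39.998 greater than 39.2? Yes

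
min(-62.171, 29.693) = -62.171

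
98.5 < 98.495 False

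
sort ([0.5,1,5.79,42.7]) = [0.5,1,5.79,42.7]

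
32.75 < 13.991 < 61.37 False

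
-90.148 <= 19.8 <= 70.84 True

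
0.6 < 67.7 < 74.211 True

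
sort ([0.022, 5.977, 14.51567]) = [0.022, 5.977, 14.51567]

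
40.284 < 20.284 False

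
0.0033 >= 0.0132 False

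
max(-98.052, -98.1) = -98.052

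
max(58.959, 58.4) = 58.959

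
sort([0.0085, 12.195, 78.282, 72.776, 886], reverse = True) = [886, 78.282, 72.776, 12.195, 0.0085]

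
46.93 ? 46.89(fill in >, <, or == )>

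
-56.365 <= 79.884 True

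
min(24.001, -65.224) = -65.224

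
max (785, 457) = 785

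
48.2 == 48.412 False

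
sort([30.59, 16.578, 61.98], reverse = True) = [61.98, 30.59, 16.578]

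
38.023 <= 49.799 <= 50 True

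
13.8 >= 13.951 False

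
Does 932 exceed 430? Yes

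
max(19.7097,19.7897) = 19.7897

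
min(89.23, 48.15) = 48.15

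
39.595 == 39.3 False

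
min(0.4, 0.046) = 0.046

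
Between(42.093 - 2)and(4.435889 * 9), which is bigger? (42.093 - 2)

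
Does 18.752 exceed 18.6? Yes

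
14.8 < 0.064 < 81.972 False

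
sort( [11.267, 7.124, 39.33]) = [7.124, 11.267, 39.33]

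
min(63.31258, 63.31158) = 63.31158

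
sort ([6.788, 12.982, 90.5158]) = [6.788, 12.982, 90.5158]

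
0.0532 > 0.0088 True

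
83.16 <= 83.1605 True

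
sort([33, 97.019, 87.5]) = [33, 87.5, 97.019]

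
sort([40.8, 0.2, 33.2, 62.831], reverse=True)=[62.831, 40.8, 33.2, 0.2]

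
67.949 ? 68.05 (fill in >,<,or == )<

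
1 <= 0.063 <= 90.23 False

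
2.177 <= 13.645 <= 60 True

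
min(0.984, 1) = 0.984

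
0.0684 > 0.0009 True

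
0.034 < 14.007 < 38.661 True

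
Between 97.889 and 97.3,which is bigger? 97.889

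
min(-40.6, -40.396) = -40.6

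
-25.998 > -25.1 False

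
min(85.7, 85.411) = 85.411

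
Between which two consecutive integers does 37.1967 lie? 37 and 38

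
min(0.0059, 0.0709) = 0.0059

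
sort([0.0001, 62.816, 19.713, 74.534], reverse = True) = [74.534, 62.816, 19.713, 0.0001]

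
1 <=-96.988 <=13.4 False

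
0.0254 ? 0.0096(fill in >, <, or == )>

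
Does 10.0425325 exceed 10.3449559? No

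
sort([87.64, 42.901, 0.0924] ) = [0.0924, 42.901, 87.64]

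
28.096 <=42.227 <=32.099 False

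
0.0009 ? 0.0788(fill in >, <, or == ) <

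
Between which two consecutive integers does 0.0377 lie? 0 and 1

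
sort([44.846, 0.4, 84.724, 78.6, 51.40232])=[0.4, 44.846, 51.40232, 78.6, 84.724]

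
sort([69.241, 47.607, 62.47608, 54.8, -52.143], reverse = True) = [69.241, 62.47608, 54.8, 47.607, -52.143]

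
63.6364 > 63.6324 True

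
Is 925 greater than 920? Yes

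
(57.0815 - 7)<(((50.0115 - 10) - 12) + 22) False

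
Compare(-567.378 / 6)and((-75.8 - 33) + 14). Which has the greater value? (-567.378 / 6)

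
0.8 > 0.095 True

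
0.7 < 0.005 False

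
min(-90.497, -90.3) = -90.497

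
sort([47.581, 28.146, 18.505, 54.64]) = [18.505, 28.146, 47.581, 54.64]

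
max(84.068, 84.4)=84.4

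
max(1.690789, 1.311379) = 1.690789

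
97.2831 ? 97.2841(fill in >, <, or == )<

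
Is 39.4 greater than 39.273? Yes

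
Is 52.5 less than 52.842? Yes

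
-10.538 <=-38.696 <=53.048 False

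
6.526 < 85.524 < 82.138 False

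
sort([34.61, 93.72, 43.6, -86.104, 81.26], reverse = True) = [93.72, 81.26, 43.6, 34.61, -86.104]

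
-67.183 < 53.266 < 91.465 True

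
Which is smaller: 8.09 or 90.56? 8.09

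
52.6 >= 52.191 True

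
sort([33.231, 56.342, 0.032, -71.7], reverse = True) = [56.342, 33.231, 0.032, -71.7]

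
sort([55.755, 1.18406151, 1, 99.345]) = [1, 1.18406151, 55.755, 99.345]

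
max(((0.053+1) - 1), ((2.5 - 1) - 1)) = 0.5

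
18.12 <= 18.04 False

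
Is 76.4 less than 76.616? Yes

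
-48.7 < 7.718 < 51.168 True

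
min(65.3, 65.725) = 65.3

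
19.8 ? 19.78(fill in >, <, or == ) >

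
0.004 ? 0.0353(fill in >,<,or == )<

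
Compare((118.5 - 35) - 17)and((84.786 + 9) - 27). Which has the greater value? ((84.786 + 9) - 27)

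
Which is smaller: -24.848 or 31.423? -24.848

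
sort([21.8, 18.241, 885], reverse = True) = [885, 21.8, 18.241]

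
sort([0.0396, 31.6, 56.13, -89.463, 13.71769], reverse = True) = [56.13, 31.6, 13.71769, 0.0396, -89.463]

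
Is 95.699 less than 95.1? No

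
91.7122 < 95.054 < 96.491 True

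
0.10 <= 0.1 True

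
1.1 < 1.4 True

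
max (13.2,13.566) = 13.566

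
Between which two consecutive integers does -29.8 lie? -30 and -29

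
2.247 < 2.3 True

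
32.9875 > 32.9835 True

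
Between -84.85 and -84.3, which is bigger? -84.3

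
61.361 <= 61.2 False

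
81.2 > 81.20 False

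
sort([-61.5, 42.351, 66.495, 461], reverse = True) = [461, 66.495, 42.351, -61.5]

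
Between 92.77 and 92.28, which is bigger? 92.77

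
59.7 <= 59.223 False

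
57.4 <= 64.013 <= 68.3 True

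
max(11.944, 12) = 12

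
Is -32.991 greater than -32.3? No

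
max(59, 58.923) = 59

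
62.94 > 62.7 True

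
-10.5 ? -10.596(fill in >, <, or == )>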